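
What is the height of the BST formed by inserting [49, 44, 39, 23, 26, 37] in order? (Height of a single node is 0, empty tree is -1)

Insertion order: [49, 44, 39, 23, 26, 37]
Tree (level-order array): [49, 44, None, 39, None, 23, None, None, 26, None, 37]
Compute height bottom-up (empty subtree = -1):
  height(37) = 1 + max(-1, -1) = 0
  height(26) = 1 + max(-1, 0) = 1
  height(23) = 1 + max(-1, 1) = 2
  height(39) = 1 + max(2, -1) = 3
  height(44) = 1 + max(3, -1) = 4
  height(49) = 1 + max(4, -1) = 5
Height = 5


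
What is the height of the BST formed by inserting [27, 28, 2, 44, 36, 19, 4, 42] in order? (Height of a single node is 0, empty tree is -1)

Insertion order: [27, 28, 2, 44, 36, 19, 4, 42]
Tree (level-order array): [27, 2, 28, None, 19, None, 44, 4, None, 36, None, None, None, None, 42]
Compute height bottom-up (empty subtree = -1):
  height(4) = 1 + max(-1, -1) = 0
  height(19) = 1 + max(0, -1) = 1
  height(2) = 1 + max(-1, 1) = 2
  height(42) = 1 + max(-1, -1) = 0
  height(36) = 1 + max(-1, 0) = 1
  height(44) = 1 + max(1, -1) = 2
  height(28) = 1 + max(-1, 2) = 3
  height(27) = 1 + max(2, 3) = 4
Height = 4


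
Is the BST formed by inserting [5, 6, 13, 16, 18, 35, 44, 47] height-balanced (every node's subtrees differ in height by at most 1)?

Tree (level-order array): [5, None, 6, None, 13, None, 16, None, 18, None, 35, None, 44, None, 47]
Definition: a tree is height-balanced if, at every node, |h(left) - h(right)| <= 1 (empty subtree has height -1).
Bottom-up per-node check:
  node 47: h_left=-1, h_right=-1, diff=0 [OK], height=0
  node 44: h_left=-1, h_right=0, diff=1 [OK], height=1
  node 35: h_left=-1, h_right=1, diff=2 [FAIL (|-1-1|=2 > 1)], height=2
  node 18: h_left=-1, h_right=2, diff=3 [FAIL (|-1-2|=3 > 1)], height=3
  node 16: h_left=-1, h_right=3, diff=4 [FAIL (|-1-3|=4 > 1)], height=4
  node 13: h_left=-1, h_right=4, diff=5 [FAIL (|-1-4|=5 > 1)], height=5
  node 6: h_left=-1, h_right=5, diff=6 [FAIL (|-1-5|=6 > 1)], height=6
  node 5: h_left=-1, h_right=6, diff=7 [FAIL (|-1-6|=7 > 1)], height=7
Node 35 violates the condition: |-1 - 1| = 2 > 1.
Result: Not balanced


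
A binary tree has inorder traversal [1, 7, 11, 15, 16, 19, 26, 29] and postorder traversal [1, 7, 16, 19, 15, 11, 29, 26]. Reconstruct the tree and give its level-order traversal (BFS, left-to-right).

Inorder:   [1, 7, 11, 15, 16, 19, 26, 29]
Postorder: [1, 7, 16, 19, 15, 11, 29, 26]
Algorithm: postorder visits root last, so walk postorder right-to-left;
each value is the root of the current inorder slice — split it at that
value, recurse on the right subtree first, then the left.
Recursive splits:
  root=26; inorder splits into left=[1, 7, 11, 15, 16, 19], right=[29]
  root=29; inorder splits into left=[], right=[]
  root=11; inorder splits into left=[1, 7], right=[15, 16, 19]
  root=15; inorder splits into left=[], right=[16, 19]
  root=19; inorder splits into left=[16], right=[]
  root=16; inorder splits into left=[], right=[]
  root=7; inorder splits into left=[1], right=[]
  root=1; inorder splits into left=[], right=[]
Reconstructed level-order: [26, 11, 29, 7, 15, 1, 19, 16]


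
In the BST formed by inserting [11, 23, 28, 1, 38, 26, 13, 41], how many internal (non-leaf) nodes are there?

Tree built from: [11, 23, 28, 1, 38, 26, 13, 41]
Tree (level-order array): [11, 1, 23, None, None, 13, 28, None, None, 26, 38, None, None, None, 41]
Rule: An internal node has at least one child.
Per-node child counts:
  node 11: 2 child(ren)
  node 1: 0 child(ren)
  node 23: 2 child(ren)
  node 13: 0 child(ren)
  node 28: 2 child(ren)
  node 26: 0 child(ren)
  node 38: 1 child(ren)
  node 41: 0 child(ren)
Matching nodes: [11, 23, 28, 38]
Count of internal (non-leaf) nodes: 4


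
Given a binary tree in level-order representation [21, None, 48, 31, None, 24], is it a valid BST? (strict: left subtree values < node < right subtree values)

Level-order array: [21, None, 48, 31, None, 24]
Validate using subtree bounds (lo, hi): at each node, require lo < value < hi,
then recurse left with hi=value and right with lo=value.
Preorder trace (stopping at first violation):
  at node 21 with bounds (-inf, +inf): OK
  at node 48 with bounds (21, +inf): OK
  at node 31 with bounds (21, 48): OK
  at node 24 with bounds (21, 31): OK
No violation found at any node.
Result: Valid BST


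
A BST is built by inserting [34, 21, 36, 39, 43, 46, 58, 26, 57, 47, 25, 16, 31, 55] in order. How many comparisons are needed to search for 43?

Search path for 43: 34 -> 36 -> 39 -> 43
Found: True
Comparisons: 4


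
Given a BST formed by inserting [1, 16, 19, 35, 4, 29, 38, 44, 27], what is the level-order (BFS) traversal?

Tree insertion order: [1, 16, 19, 35, 4, 29, 38, 44, 27]
Tree (level-order array): [1, None, 16, 4, 19, None, None, None, 35, 29, 38, 27, None, None, 44]
BFS from the root, enqueuing left then right child of each popped node:
  queue [1] -> pop 1, enqueue [16], visited so far: [1]
  queue [16] -> pop 16, enqueue [4, 19], visited so far: [1, 16]
  queue [4, 19] -> pop 4, enqueue [none], visited so far: [1, 16, 4]
  queue [19] -> pop 19, enqueue [35], visited so far: [1, 16, 4, 19]
  queue [35] -> pop 35, enqueue [29, 38], visited so far: [1, 16, 4, 19, 35]
  queue [29, 38] -> pop 29, enqueue [27], visited so far: [1, 16, 4, 19, 35, 29]
  queue [38, 27] -> pop 38, enqueue [44], visited so far: [1, 16, 4, 19, 35, 29, 38]
  queue [27, 44] -> pop 27, enqueue [none], visited so far: [1, 16, 4, 19, 35, 29, 38, 27]
  queue [44] -> pop 44, enqueue [none], visited so far: [1, 16, 4, 19, 35, 29, 38, 27, 44]
Result: [1, 16, 4, 19, 35, 29, 38, 27, 44]


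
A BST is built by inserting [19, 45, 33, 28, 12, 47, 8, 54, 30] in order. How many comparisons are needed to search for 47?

Search path for 47: 19 -> 45 -> 47
Found: True
Comparisons: 3


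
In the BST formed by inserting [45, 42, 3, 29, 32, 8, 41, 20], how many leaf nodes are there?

Tree built from: [45, 42, 3, 29, 32, 8, 41, 20]
Tree (level-order array): [45, 42, None, 3, None, None, 29, 8, 32, None, 20, None, 41]
Rule: A leaf has 0 children.
Per-node child counts:
  node 45: 1 child(ren)
  node 42: 1 child(ren)
  node 3: 1 child(ren)
  node 29: 2 child(ren)
  node 8: 1 child(ren)
  node 20: 0 child(ren)
  node 32: 1 child(ren)
  node 41: 0 child(ren)
Matching nodes: [20, 41]
Count of leaf nodes: 2


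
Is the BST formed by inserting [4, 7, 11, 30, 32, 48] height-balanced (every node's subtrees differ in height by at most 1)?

Tree (level-order array): [4, None, 7, None, 11, None, 30, None, 32, None, 48]
Definition: a tree is height-balanced if, at every node, |h(left) - h(right)| <= 1 (empty subtree has height -1).
Bottom-up per-node check:
  node 48: h_left=-1, h_right=-1, diff=0 [OK], height=0
  node 32: h_left=-1, h_right=0, diff=1 [OK], height=1
  node 30: h_left=-1, h_right=1, diff=2 [FAIL (|-1-1|=2 > 1)], height=2
  node 11: h_left=-1, h_right=2, diff=3 [FAIL (|-1-2|=3 > 1)], height=3
  node 7: h_left=-1, h_right=3, diff=4 [FAIL (|-1-3|=4 > 1)], height=4
  node 4: h_left=-1, h_right=4, diff=5 [FAIL (|-1-4|=5 > 1)], height=5
Node 30 violates the condition: |-1 - 1| = 2 > 1.
Result: Not balanced


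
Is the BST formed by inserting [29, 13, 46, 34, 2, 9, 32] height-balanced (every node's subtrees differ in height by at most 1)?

Tree (level-order array): [29, 13, 46, 2, None, 34, None, None, 9, 32]
Definition: a tree is height-balanced if, at every node, |h(left) - h(right)| <= 1 (empty subtree has height -1).
Bottom-up per-node check:
  node 9: h_left=-1, h_right=-1, diff=0 [OK], height=0
  node 2: h_left=-1, h_right=0, diff=1 [OK], height=1
  node 13: h_left=1, h_right=-1, diff=2 [FAIL (|1--1|=2 > 1)], height=2
  node 32: h_left=-1, h_right=-1, diff=0 [OK], height=0
  node 34: h_left=0, h_right=-1, diff=1 [OK], height=1
  node 46: h_left=1, h_right=-1, diff=2 [FAIL (|1--1|=2 > 1)], height=2
  node 29: h_left=2, h_right=2, diff=0 [OK], height=3
Node 13 violates the condition: |1 - -1| = 2 > 1.
Result: Not balanced


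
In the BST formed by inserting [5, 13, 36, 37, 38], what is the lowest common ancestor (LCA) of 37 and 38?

Tree insertion order: [5, 13, 36, 37, 38]
Tree (level-order array): [5, None, 13, None, 36, None, 37, None, 38]
In a BST, the LCA of p=37, q=38 is the first node v on the
root-to-leaf path with p <= v <= q (go left if both < v, right if both > v).
Walk from root:
  at 5: both 37 and 38 > 5, go right
  at 13: both 37 and 38 > 13, go right
  at 36: both 37 and 38 > 36, go right
  at 37: 37 <= 37 <= 38, this is the LCA
LCA = 37


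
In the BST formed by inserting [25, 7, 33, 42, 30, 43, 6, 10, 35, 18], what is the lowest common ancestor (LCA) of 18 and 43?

Tree insertion order: [25, 7, 33, 42, 30, 43, 6, 10, 35, 18]
Tree (level-order array): [25, 7, 33, 6, 10, 30, 42, None, None, None, 18, None, None, 35, 43]
In a BST, the LCA of p=18, q=43 is the first node v on the
root-to-leaf path with p <= v <= q (go left if both < v, right if both > v).
Walk from root:
  at 25: 18 <= 25 <= 43, this is the LCA
LCA = 25


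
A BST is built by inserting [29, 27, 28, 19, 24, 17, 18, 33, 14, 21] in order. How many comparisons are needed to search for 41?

Search path for 41: 29 -> 33
Found: False
Comparisons: 2


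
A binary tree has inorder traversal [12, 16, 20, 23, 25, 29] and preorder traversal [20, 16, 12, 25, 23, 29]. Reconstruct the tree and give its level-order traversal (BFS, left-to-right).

Inorder:  [12, 16, 20, 23, 25, 29]
Preorder: [20, 16, 12, 25, 23, 29]
Algorithm: preorder visits root first, so consume preorder in order;
for each root, split the current inorder slice at that value into
left-subtree inorder and right-subtree inorder, then recurse.
Recursive splits:
  root=20; inorder splits into left=[12, 16], right=[23, 25, 29]
  root=16; inorder splits into left=[12], right=[]
  root=12; inorder splits into left=[], right=[]
  root=25; inorder splits into left=[23], right=[29]
  root=23; inorder splits into left=[], right=[]
  root=29; inorder splits into left=[], right=[]
Reconstructed level-order: [20, 16, 25, 12, 23, 29]


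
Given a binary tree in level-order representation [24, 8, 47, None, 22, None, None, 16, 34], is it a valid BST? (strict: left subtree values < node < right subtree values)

Level-order array: [24, 8, 47, None, 22, None, None, 16, 34]
Validate using subtree bounds (lo, hi): at each node, require lo < value < hi,
then recurse left with hi=value and right with lo=value.
Preorder trace (stopping at first violation):
  at node 24 with bounds (-inf, +inf): OK
  at node 8 with bounds (-inf, 24): OK
  at node 22 with bounds (8, 24): OK
  at node 16 with bounds (8, 22): OK
  at node 34 with bounds (22, 24): VIOLATION
Node 34 violates its bound: not (22 < 34 < 24).
Result: Not a valid BST


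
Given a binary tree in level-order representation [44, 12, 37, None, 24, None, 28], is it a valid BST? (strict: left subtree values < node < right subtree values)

Level-order array: [44, 12, 37, None, 24, None, 28]
Validate using subtree bounds (lo, hi): at each node, require lo < value < hi,
then recurse left with hi=value and right with lo=value.
Preorder trace (stopping at first violation):
  at node 44 with bounds (-inf, +inf): OK
  at node 12 with bounds (-inf, 44): OK
  at node 24 with bounds (12, 44): OK
  at node 37 with bounds (44, +inf): VIOLATION
Node 37 violates its bound: not (44 < 37 < +inf).
Result: Not a valid BST


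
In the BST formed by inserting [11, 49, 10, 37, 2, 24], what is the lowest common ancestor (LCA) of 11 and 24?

Tree insertion order: [11, 49, 10, 37, 2, 24]
Tree (level-order array): [11, 10, 49, 2, None, 37, None, None, None, 24]
In a BST, the LCA of p=11, q=24 is the first node v on the
root-to-leaf path with p <= v <= q (go left if both < v, right if both > v).
Walk from root:
  at 11: 11 <= 11 <= 24, this is the LCA
LCA = 11


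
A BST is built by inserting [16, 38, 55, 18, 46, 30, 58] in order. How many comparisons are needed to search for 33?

Search path for 33: 16 -> 38 -> 18 -> 30
Found: False
Comparisons: 4


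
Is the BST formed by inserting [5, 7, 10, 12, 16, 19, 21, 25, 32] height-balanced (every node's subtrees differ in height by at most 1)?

Tree (level-order array): [5, None, 7, None, 10, None, 12, None, 16, None, 19, None, 21, None, 25, None, 32]
Definition: a tree is height-balanced if, at every node, |h(left) - h(right)| <= 1 (empty subtree has height -1).
Bottom-up per-node check:
  node 32: h_left=-1, h_right=-1, diff=0 [OK], height=0
  node 25: h_left=-1, h_right=0, diff=1 [OK], height=1
  node 21: h_left=-1, h_right=1, diff=2 [FAIL (|-1-1|=2 > 1)], height=2
  node 19: h_left=-1, h_right=2, diff=3 [FAIL (|-1-2|=3 > 1)], height=3
  node 16: h_left=-1, h_right=3, diff=4 [FAIL (|-1-3|=4 > 1)], height=4
  node 12: h_left=-1, h_right=4, diff=5 [FAIL (|-1-4|=5 > 1)], height=5
  node 10: h_left=-1, h_right=5, diff=6 [FAIL (|-1-5|=6 > 1)], height=6
  node 7: h_left=-1, h_right=6, diff=7 [FAIL (|-1-6|=7 > 1)], height=7
  node 5: h_left=-1, h_right=7, diff=8 [FAIL (|-1-7|=8 > 1)], height=8
Node 21 violates the condition: |-1 - 1| = 2 > 1.
Result: Not balanced


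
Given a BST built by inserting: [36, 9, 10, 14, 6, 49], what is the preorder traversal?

Tree insertion order: [36, 9, 10, 14, 6, 49]
Tree (level-order array): [36, 9, 49, 6, 10, None, None, None, None, None, 14]
Preorder traversal: [36, 9, 6, 10, 14, 49]


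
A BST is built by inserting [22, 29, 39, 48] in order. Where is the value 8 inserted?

Starting tree (level order): [22, None, 29, None, 39, None, 48]
Insertion path: 22
Result: insert 8 as left child of 22
Final tree (level order): [22, 8, 29, None, None, None, 39, None, 48]


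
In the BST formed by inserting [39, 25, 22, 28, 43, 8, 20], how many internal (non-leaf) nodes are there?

Tree built from: [39, 25, 22, 28, 43, 8, 20]
Tree (level-order array): [39, 25, 43, 22, 28, None, None, 8, None, None, None, None, 20]
Rule: An internal node has at least one child.
Per-node child counts:
  node 39: 2 child(ren)
  node 25: 2 child(ren)
  node 22: 1 child(ren)
  node 8: 1 child(ren)
  node 20: 0 child(ren)
  node 28: 0 child(ren)
  node 43: 0 child(ren)
Matching nodes: [39, 25, 22, 8]
Count of internal (non-leaf) nodes: 4


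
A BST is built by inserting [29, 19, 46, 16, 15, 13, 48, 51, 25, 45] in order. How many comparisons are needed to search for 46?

Search path for 46: 29 -> 46
Found: True
Comparisons: 2


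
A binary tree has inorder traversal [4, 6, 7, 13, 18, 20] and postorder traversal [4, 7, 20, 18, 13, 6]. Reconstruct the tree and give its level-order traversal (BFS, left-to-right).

Inorder:   [4, 6, 7, 13, 18, 20]
Postorder: [4, 7, 20, 18, 13, 6]
Algorithm: postorder visits root last, so walk postorder right-to-left;
each value is the root of the current inorder slice — split it at that
value, recurse on the right subtree first, then the left.
Recursive splits:
  root=6; inorder splits into left=[4], right=[7, 13, 18, 20]
  root=13; inorder splits into left=[7], right=[18, 20]
  root=18; inorder splits into left=[], right=[20]
  root=20; inorder splits into left=[], right=[]
  root=7; inorder splits into left=[], right=[]
  root=4; inorder splits into left=[], right=[]
Reconstructed level-order: [6, 4, 13, 7, 18, 20]


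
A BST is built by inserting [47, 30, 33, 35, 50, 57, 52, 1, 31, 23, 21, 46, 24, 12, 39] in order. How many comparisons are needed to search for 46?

Search path for 46: 47 -> 30 -> 33 -> 35 -> 46
Found: True
Comparisons: 5


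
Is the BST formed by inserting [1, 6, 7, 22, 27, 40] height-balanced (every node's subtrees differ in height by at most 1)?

Tree (level-order array): [1, None, 6, None, 7, None, 22, None, 27, None, 40]
Definition: a tree is height-balanced if, at every node, |h(left) - h(right)| <= 1 (empty subtree has height -1).
Bottom-up per-node check:
  node 40: h_left=-1, h_right=-1, diff=0 [OK], height=0
  node 27: h_left=-1, h_right=0, diff=1 [OK], height=1
  node 22: h_left=-1, h_right=1, diff=2 [FAIL (|-1-1|=2 > 1)], height=2
  node 7: h_left=-1, h_right=2, diff=3 [FAIL (|-1-2|=3 > 1)], height=3
  node 6: h_left=-1, h_right=3, diff=4 [FAIL (|-1-3|=4 > 1)], height=4
  node 1: h_left=-1, h_right=4, diff=5 [FAIL (|-1-4|=5 > 1)], height=5
Node 22 violates the condition: |-1 - 1| = 2 > 1.
Result: Not balanced


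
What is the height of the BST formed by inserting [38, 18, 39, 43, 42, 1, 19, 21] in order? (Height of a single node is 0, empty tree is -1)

Insertion order: [38, 18, 39, 43, 42, 1, 19, 21]
Tree (level-order array): [38, 18, 39, 1, 19, None, 43, None, None, None, 21, 42]
Compute height bottom-up (empty subtree = -1):
  height(1) = 1 + max(-1, -1) = 0
  height(21) = 1 + max(-1, -1) = 0
  height(19) = 1 + max(-1, 0) = 1
  height(18) = 1 + max(0, 1) = 2
  height(42) = 1 + max(-1, -1) = 0
  height(43) = 1 + max(0, -1) = 1
  height(39) = 1 + max(-1, 1) = 2
  height(38) = 1 + max(2, 2) = 3
Height = 3


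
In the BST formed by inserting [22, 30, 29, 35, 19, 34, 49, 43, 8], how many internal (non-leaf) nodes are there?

Tree built from: [22, 30, 29, 35, 19, 34, 49, 43, 8]
Tree (level-order array): [22, 19, 30, 8, None, 29, 35, None, None, None, None, 34, 49, None, None, 43]
Rule: An internal node has at least one child.
Per-node child counts:
  node 22: 2 child(ren)
  node 19: 1 child(ren)
  node 8: 0 child(ren)
  node 30: 2 child(ren)
  node 29: 0 child(ren)
  node 35: 2 child(ren)
  node 34: 0 child(ren)
  node 49: 1 child(ren)
  node 43: 0 child(ren)
Matching nodes: [22, 19, 30, 35, 49]
Count of internal (non-leaf) nodes: 5


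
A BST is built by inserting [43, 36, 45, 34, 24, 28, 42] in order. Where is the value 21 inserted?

Starting tree (level order): [43, 36, 45, 34, 42, None, None, 24, None, None, None, None, 28]
Insertion path: 43 -> 36 -> 34 -> 24
Result: insert 21 as left child of 24
Final tree (level order): [43, 36, 45, 34, 42, None, None, 24, None, None, None, 21, 28]


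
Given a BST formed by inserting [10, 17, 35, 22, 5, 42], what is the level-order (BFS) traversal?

Tree insertion order: [10, 17, 35, 22, 5, 42]
Tree (level-order array): [10, 5, 17, None, None, None, 35, 22, 42]
BFS from the root, enqueuing left then right child of each popped node:
  queue [10] -> pop 10, enqueue [5, 17], visited so far: [10]
  queue [5, 17] -> pop 5, enqueue [none], visited so far: [10, 5]
  queue [17] -> pop 17, enqueue [35], visited so far: [10, 5, 17]
  queue [35] -> pop 35, enqueue [22, 42], visited so far: [10, 5, 17, 35]
  queue [22, 42] -> pop 22, enqueue [none], visited so far: [10, 5, 17, 35, 22]
  queue [42] -> pop 42, enqueue [none], visited so far: [10, 5, 17, 35, 22, 42]
Result: [10, 5, 17, 35, 22, 42]


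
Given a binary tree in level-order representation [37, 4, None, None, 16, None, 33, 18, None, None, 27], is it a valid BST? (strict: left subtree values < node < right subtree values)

Level-order array: [37, 4, None, None, 16, None, 33, 18, None, None, 27]
Validate using subtree bounds (lo, hi): at each node, require lo < value < hi,
then recurse left with hi=value and right with lo=value.
Preorder trace (stopping at first violation):
  at node 37 with bounds (-inf, +inf): OK
  at node 4 with bounds (-inf, 37): OK
  at node 16 with bounds (4, 37): OK
  at node 33 with bounds (16, 37): OK
  at node 18 with bounds (16, 33): OK
  at node 27 with bounds (18, 33): OK
No violation found at any node.
Result: Valid BST


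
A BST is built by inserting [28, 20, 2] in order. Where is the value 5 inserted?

Starting tree (level order): [28, 20, None, 2]
Insertion path: 28 -> 20 -> 2
Result: insert 5 as right child of 2
Final tree (level order): [28, 20, None, 2, None, None, 5]


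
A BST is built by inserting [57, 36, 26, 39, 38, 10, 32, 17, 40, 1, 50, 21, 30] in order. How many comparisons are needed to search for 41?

Search path for 41: 57 -> 36 -> 39 -> 40 -> 50
Found: False
Comparisons: 5


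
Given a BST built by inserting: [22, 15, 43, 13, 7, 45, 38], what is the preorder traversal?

Tree insertion order: [22, 15, 43, 13, 7, 45, 38]
Tree (level-order array): [22, 15, 43, 13, None, 38, 45, 7]
Preorder traversal: [22, 15, 13, 7, 43, 38, 45]


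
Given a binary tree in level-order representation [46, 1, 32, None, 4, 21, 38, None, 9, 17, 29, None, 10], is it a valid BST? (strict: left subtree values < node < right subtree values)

Level-order array: [46, 1, 32, None, 4, 21, 38, None, 9, 17, 29, None, 10]
Validate using subtree bounds (lo, hi): at each node, require lo < value < hi,
then recurse left with hi=value and right with lo=value.
Preorder trace (stopping at first violation):
  at node 46 with bounds (-inf, +inf): OK
  at node 1 with bounds (-inf, 46): OK
  at node 4 with bounds (1, 46): OK
  at node 9 with bounds (4, 46): OK
  at node 32 with bounds (46, +inf): VIOLATION
Node 32 violates its bound: not (46 < 32 < +inf).
Result: Not a valid BST


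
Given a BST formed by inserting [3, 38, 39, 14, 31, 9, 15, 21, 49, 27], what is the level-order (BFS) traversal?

Tree insertion order: [3, 38, 39, 14, 31, 9, 15, 21, 49, 27]
Tree (level-order array): [3, None, 38, 14, 39, 9, 31, None, 49, None, None, 15, None, None, None, None, 21, None, 27]
BFS from the root, enqueuing left then right child of each popped node:
  queue [3] -> pop 3, enqueue [38], visited so far: [3]
  queue [38] -> pop 38, enqueue [14, 39], visited so far: [3, 38]
  queue [14, 39] -> pop 14, enqueue [9, 31], visited so far: [3, 38, 14]
  queue [39, 9, 31] -> pop 39, enqueue [49], visited so far: [3, 38, 14, 39]
  queue [9, 31, 49] -> pop 9, enqueue [none], visited so far: [3, 38, 14, 39, 9]
  queue [31, 49] -> pop 31, enqueue [15], visited so far: [3, 38, 14, 39, 9, 31]
  queue [49, 15] -> pop 49, enqueue [none], visited so far: [3, 38, 14, 39, 9, 31, 49]
  queue [15] -> pop 15, enqueue [21], visited so far: [3, 38, 14, 39, 9, 31, 49, 15]
  queue [21] -> pop 21, enqueue [27], visited so far: [3, 38, 14, 39, 9, 31, 49, 15, 21]
  queue [27] -> pop 27, enqueue [none], visited so far: [3, 38, 14, 39, 9, 31, 49, 15, 21, 27]
Result: [3, 38, 14, 39, 9, 31, 49, 15, 21, 27]


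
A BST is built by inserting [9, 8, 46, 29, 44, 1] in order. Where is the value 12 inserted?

Starting tree (level order): [9, 8, 46, 1, None, 29, None, None, None, None, 44]
Insertion path: 9 -> 46 -> 29
Result: insert 12 as left child of 29
Final tree (level order): [9, 8, 46, 1, None, 29, None, None, None, 12, 44]


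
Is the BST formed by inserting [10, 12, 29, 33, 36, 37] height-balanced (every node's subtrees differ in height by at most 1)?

Tree (level-order array): [10, None, 12, None, 29, None, 33, None, 36, None, 37]
Definition: a tree is height-balanced if, at every node, |h(left) - h(right)| <= 1 (empty subtree has height -1).
Bottom-up per-node check:
  node 37: h_left=-1, h_right=-1, diff=0 [OK], height=0
  node 36: h_left=-1, h_right=0, diff=1 [OK], height=1
  node 33: h_left=-1, h_right=1, diff=2 [FAIL (|-1-1|=2 > 1)], height=2
  node 29: h_left=-1, h_right=2, diff=3 [FAIL (|-1-2|=3 > 1)], height=3
  node 12: h_left=-1, h_right=3, diff=4 [FAIL (|-1-3|=4 > 1)], height=4
  node 10: h_left=-1, h_right=4, diff=5 [FAIL (|-1-4|=5 > 1)], height=5
Node 33 violates the condition: |-1 - 1| = 2 > 1.
Result: Not balanced


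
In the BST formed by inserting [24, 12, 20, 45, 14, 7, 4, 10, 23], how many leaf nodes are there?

Tree built from: [24, 12, 20, 45, 14, 7, 4, 10, 23]
Tree (level-order array): [24, 12, 45, 7, 20, None, None, 4, 10, 14, 23]
Rule: A leaf has 0 children.
Per-node child counts:
  node 24: 2 child(ren)
  node 12: 2 child(ren)
  node 7: 2 child(ren)
  node 4: 0 child(ren)
  node 10: 0 child(ren)
  node 20: 2 child(ren)
  node 14: 0 child(ren)
  node 23: 0 child(ren)
  node 45: 0 child(ren)
Matching nodes: [4, 10, 14, 23, 45]
Count of leaf nodes: 5


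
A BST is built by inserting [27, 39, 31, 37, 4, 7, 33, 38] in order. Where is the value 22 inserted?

Starting tree (level order): [27, 4, 39, None, 7, 31, None, None, None, None, 37, 33, 38]
Insertion path: 27 -> 4 -> 7
Result: insert 22 as right child of 7
Final tree (level order): [27, 4, 39, None, 7, 31, None, None, 22, None, 37, None, None, 33, 38]


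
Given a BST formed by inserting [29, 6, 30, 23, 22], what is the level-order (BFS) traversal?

Tree insertion order: [29, 6, 30, 23, 22]
Tree (level-order array): [29, 6, 30, None, 23, None, None, 22]
BFS from the root, enqueuing left then right child of each popped node:
  queue [29] -> pop 29, enqueue [6, 30], visited so far: [29]
  queue [6, 30] -> pop 6, enqueue [23], visited so far: [29, 6]
  queue [30, 23] -> pop 30, enqueue [none], visited so far: [29, 6, 30]
  queue [23] -> pop 23, enqueue [22], visited so far: [29, 6, 30, 23]
  queue [22] -> pop 22, enqueue [none], visited so far: [29, 6, 30, 23, 22]
Result: [29, 6, 30, 23, 22]


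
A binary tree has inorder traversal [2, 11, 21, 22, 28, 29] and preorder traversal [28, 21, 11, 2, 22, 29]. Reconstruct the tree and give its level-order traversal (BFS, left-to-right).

Inorder:  [2, 11, 21, 22, 28, 29]
Preorder: [28, 21, 11, 2, 22, 29]
Algorithm: preorder visits root first, so consume preorder in order;
for each root, split the current inorder slice at that value into
left-subtree inorder and right-subtree inorder, then recurse.
Recursive splits:
  root=28; inorder splits into left=[2, 11, 21, 22], right=[29]
  root=21; inorder splits into left=[2, 11], right=[22]
  root=11; inorder splits into left=[2], right=[]
  root=2; inorder splits into left=[], right=[]
  root=22; inorder splits into left=[], right=[]
  root=29; inorder splits into left=[], right=[]
Reconstructed level-order: [28, 21, 29, 11, 22, 2]


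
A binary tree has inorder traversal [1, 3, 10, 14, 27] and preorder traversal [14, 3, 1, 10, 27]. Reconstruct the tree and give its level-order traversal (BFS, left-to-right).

Inorder:  [1, 3, 10, 14, 27]
Preorder: [14, 3, 1, 10, 27]
Algorithm: preorder visits root first, so consume preorder in order;
for each root, split the current inorder slice at that value into
left-subtree inorder and right-subtree inorder, then recurse.
Recursive splits:
  root=14; inorder splits into left=[1, 3, 10], right=[27]
  root=3; inorder splits into left=[1], right=[10]
  root=1; inorder splits into left=[], right=[]
  root=10; inorder splits into left=[], right=[]
  root=27; inorder splits into left=[], right=[]
Reconstructed level-order: [14, 3, 27, 1, 10]


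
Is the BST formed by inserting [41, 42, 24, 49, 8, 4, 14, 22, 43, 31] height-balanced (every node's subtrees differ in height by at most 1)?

Tree (level-order array): [41, 24, 42, 8, 31, None, 49, 4, 14, None, None, 43, None, None, None, None, 22]
Definition: a tree is height-balanced if, at every node, |h(left) - h(right)| <= 1 (empty subtree has height -1).
Bottom-up per-node check:
  node 4: h_left=-1, h_right=-1, diff=0 [OK], height=0
  node 22: h_left=-1, h_right=-1, diff=0 [OK], height=0
  node 14: h_left=-1, h_right=0, diff=1 [OK], height=1
  node 8: h_left=0, h_right=1, diff=1 [OK], height=2
  node 31: h_left=-1, h_right=-1, diff=0 [OK], height=0
  node 24: h_left=2, h_right=0, diff=2 [FAIL (|2-0|=2 > 1)], height=3
  node 43: h_left=-1, h_right=-1, diff=0 [OK], height=0
  node 49: h_left=0, h_right=-1, diff=1 [OK], height=1
  node 42: h_left=-1, h_right=1, diff=2 [FAIL (|-1-1|=2 > 1)], height=2
  node 41: h_left=3, h_right=2, diff=1 [OK], height=4
Node 24 violates the condition: |2 - 0| = 2 > 1.
Result: Not balanced


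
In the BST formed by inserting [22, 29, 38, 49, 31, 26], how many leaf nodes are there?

Tree built from: [22, 29, 38, 49, 31, 26]
Tree (level-order array): [22, None, 29, 26, 38, None, None, 31, 49]
Rule: A leaf has 0 children.
Per-node child counts:
  node 22: 1 child(ren)
  node 29: 2 child(ren)
  node 26: 0 child(ren)
  node 38: 2 child(ren)
  node 31: 0 child(ren)
  node 49: 0 child(ren)
Matching nodes: [26, 31, 49]
Count of leaf nodes: 3


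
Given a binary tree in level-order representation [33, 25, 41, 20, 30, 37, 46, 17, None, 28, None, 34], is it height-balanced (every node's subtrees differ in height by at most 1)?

Tree (level-order array): [33, 25, 41, 20, 30, 37, 46, 17, None, 28, None, 34]
Definition: a tree is height-balanced if, at every node, |h(left) - h(right)| <= 1 (empty subtree has height -1).
Bottom-up per-node check:
  node 17: h_left=-1, h_right=-1, diff=0 [OK], height=0
  node 20: h_left=0, h_right=-1, diff=1 [OK], height=1
  node 28: h_left=-1, h_right=-1, diff=0 [OK], height=0
  node 30: h_left=0, h_right=-1, diff=1 [OK], height=1
  node 25: h_left=1, h_right=1, diff=0 [OK], height=2
  node 34: h_left=-1, h_right=-1, diff=0 [OK], height=0
  node 37: h_left=0, h_right=-1, diff=1 [OK], height=1
  node 46: h_left=-1, h_right=-1, diff=0 [OK], height=0
  node 41: h_left=1, h_right=0, diff=1 [OK], height=2
  node 33: h_left=2, h_right=2, diff=0 [OK], height=3
All nodes satisfy the balance condition.
Result: Balanced


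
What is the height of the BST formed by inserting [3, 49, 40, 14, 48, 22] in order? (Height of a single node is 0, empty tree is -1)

Insertion order: [3, 49, 40, 14, 48, 22]
Tree (level-order array): [3, None, 49, 40, None, 14, 48, None, 22]
Compute height bottom-up (empty subtree = -1):
  height(22) = 1 + max(-1, -1) = 0
  height(14) = 1 + max(-1, 0) = 1
  height(48) = 1 + max(-1, -1) = 0
  height(40) = 1 + max(1, 0) = 2
  height(49) = 1 + max(2, -1) = 3
  height(3) = 1 + max(-1, 3) = 4
Height = 4


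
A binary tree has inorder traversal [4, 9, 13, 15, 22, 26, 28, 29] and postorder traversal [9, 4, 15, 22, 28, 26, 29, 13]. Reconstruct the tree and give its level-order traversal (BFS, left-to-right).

Inorder:   [4, 9, 13, 15, 22, 26, 28, 29]
Postorder: [9, 4, 15, 22, 28, 26, 29, 13]
Algorithm: postorder visits root last, so walk postorder right-to-left;
each value is the root of the current inorder slice — split it at that
value, recurse on the right subtree first, then the left.
Recursive splits:
  root=13; inorder splits into left=[4, 9], right=[15, 22, 26, 28, 29]
  root=29; inorder splits into left=[15, 22, 26, 28], right=[]
  root=26; inorder splits into left=[15, 22], right=[28]
  root=28; inorder splits into left=[], right=[]
  root=22; inorder splits into left=[15], right=[]
  root=15; inorder splits into left=[], right=[]
  root=4; inorder splits into left=[], right=[9]
  root=9; inorder splits into left=[], right=[]
Reconstructed level-order: [13, 4, 29, 9, 26, 22, 28, 15]


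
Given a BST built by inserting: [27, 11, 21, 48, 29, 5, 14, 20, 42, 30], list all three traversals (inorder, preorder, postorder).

Tree insertion order: [27, 11, 21, 48, 29, 5, 14, 20, 42, 30]
Tree (level-order array): [27, 11, 48, 5, 21, 29, None, None, None, 14, None, None, 42, None, 20, 30]
Inorder (L, root, R): [5, 11, 14, 20, 21, 27, 29, 30, 42, 48]
Preorder (root, L, R): [27, 11, 5, 21, 14, 20, 48, 29, 42, 30]
Postorder (L, R, root): [5, 20, 14, 21, 11, 30, 42, 29, 48, 27]


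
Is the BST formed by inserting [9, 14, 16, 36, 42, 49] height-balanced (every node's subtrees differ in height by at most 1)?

Tree (level-order array): [9, None, 14, None, 16, None, 36, None, 42, None, 49]
Definition: a tree is height-balanced if, at every node, |h(left) - h(right)| <= 1 (empty subtree has height -1).
Bottom-up per-node check:
  node 49: h_left=-1, h_right=-1, diff=0 [OK], height=0
  node 42: h_left=-1, h_right=0, diff=1 [OK], height=1
  node 36: h_left=-1, h_right=1, diff=2 [FAIL (|-1-1|=2 > 1)], height=2
  node 16: h_left=-1, h_right=2, diff=3 [FAIL (|-1-2|=3 > 1)], height=3
  node 14: h_left=-1, h_right=3, diff=4 [FAIL (|-1-3|=4 > 1)], height=4
  node 9: h_left=-1, h_right=4, diff=5 [FAIL (|-1-4|=5 > 1)], height=5
Node 36 violates the condition: |-1 - 1| = 2 > 1.
Result: Not balanced


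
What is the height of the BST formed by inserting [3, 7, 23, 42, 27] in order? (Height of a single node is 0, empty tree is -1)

Insertion order: [3, 7, 23, 42, 27]
Tree (level-order array): [3, None, 7, None, 23, None, 42, 27]
Compute height bottom-up (empty subtree = -1):
  height(27) = 1 + max(-1, -1) = 0
  height(42) = 1 + max(0, -1) = 1
  height(23) = 1 + max(-1, 1) = 2
  height(7) = 1 + max(-1, 2) = 3
  height(3) = 1 + max(-1, 3) = 4
Height = 4


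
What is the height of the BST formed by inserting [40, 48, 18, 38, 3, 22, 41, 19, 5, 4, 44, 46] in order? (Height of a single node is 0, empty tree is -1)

Insertion order: [40, 48, 18, 38, 3, 22, 41, 19, 5, 4, 44, 46]
Tree (level-order array): [40, 18, 48, 3, 38, 41, None, None, 5, 22, None, None, 44, 4, None, 19, None, None, 46]
Compute height bottom-up (empty subtree = -1):
  height(4) = 1 + max(-1, -1) = 0
  height(5) = 1 + max(0, -1) = 1
  height(3) = 1 + max(-1, 1) = 2
  height(19) = 1 + max(-1, -1) = 0
  height(22) = 1 + max(0, -1) = 1
  height(38) = 1 + max(1, -1) = 2
  height(18) = 1 + max(2, 2) = 3
  height(46) = 1 + max(-1, -1) = 0
  height(44) = 1 + max(-1, 0) = 1
  height(41) = 1 + max(-1, 1) = 2
  height(48) = 1 + max(2, -1) = 3
  height(40) = 1 + max(3, 3) = 4
Height = 4


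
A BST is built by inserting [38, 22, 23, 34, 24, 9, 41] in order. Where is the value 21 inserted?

Starting tree (level order): [38, 22, 41, 9, 23, None, None, None, None, None, 34, 24]
Insertion path: 38 -> 22 -> 9
Result: insert 21 as right child of 9
Final tree (level order): [38, 22, 41, 9, 23, None, None, None, 21, None, 34, None, None, 24]


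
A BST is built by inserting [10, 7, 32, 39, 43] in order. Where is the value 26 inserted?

Starting tree (level order): [10, 7, 32, None, None, None, 39, None, 43]
Insertion path: 10 -> 32
Result: insert 26 as left child of 32
Final tree (level order): [10, 7, 32, None, None, 26, 39, None, None, None, 43]


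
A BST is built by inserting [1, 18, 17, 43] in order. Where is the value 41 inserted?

Starting tree (level order): [1, None, 18, 17, 43]
Insertion path: 1 -> 18 -> 43
Result: insert 41 as left child of 43
Final tree (level order): [1, None, 18, 17, 43, None, None, 41]


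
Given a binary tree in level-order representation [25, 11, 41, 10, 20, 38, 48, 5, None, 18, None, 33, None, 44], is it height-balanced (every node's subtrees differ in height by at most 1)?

Tree (level-order array): [25, 11, 41, 10, 20, 38, 48, 5, None, 18, None, 33, None, 44]
Definition: a tree is height-balanced if, at every node, |h(left) - h(right)| <= 1 (empty subtree has height -1).
Bottom-up per-node check:
  node 5: h_left=-1, h_right=-1, diff=0 [OK], height=0
  node 10: h_left=0, h_right=-1, diff=1 [OK], height=1
  node 18: h_left=-1, h_right=-1, diff=0 [OK], height=0
  node 20: h_left=0, h_right=-1, diff=1 [OK], height=1
  node 11: h_left=1, h_right=1, diff=0 [OK], height=2
  node 33: h_left=-1, h_right=-1, diff=0 [OK], height=0
  node 38: h_left=0, h_right=-1, diff=1 [OK], height=1
  node 44: h_left=-1, h_right=-1, diff=0 [OK], height=0
  node 48: h_left=0, h_right=-1, diff=1 [OK], height=1
  node 41: h_left=1, h_right=1, diff=0 [OK], height=2
  node 25: h_left=2, h_right=2, diff=0 [OK], height=3
All nodes satisfy the balance condition.
Result: Balanced


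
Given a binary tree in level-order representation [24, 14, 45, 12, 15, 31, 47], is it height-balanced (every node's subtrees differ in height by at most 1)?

Tree (level-order array): [24, 14, 45, 12, 15, 31, 47]
Definition: a tree is height-balanced if, at every node, |h(left) - h(right)| <= 1 (empty subtree has height -1).
Bottom-up per-node check:
  node 12: h_left=-1, h_right=-1, diff=0 [OK], height=0
  node 15: h_left=-1, h_right=-1, diff=0 [OK], height=0
  node 14: h_left=0, h_right=0, diff=0 [OK], height=1
  node 31: h_left=-1, h_right=-1, diff=0 [OK], height=0
  node 47: h_left=-1, h_right=-1, diff=0 [OK], height=0
  node 45: h_left=0, h_right=0, diff=0 [OK], height=1
  node 24: h_left=1, h_right=1, diff=0 [OK], height=2
All nodes satisfy the balance condition.
Result: Balanced


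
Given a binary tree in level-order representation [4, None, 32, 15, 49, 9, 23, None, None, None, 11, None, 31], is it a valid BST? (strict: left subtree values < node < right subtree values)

Level-order array: [4, None, 32, 15, 49, 9, 23, None, None, None, 11, None, 31]
Validate using subtree bounds (lo, hi): at each node, require lo < value < hi,
then recurse left with hi=value and right with lo=value.
Preorder trace (stopping at first violation):
  at node 4 with bounds (-inf, +inf): OK
  at node 32 with bounds (4, +inf): OK
  at node 15 with bounds (4, 32): OK
  at node 9 with bounds (4, 15): OK
  at node 11 with bounds (9, 15): OK
  at node 23 with bounds (15, 32): OK
  at node 31 with bounds (23, 32): OK
  at node 49 with bounds (32, +inf): OK
No violation found at any node.
Result: Valid BST


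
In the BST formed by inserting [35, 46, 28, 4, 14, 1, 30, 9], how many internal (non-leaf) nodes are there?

Tree built from: [35, 46, 28, 4, 14, 1, 30, 9]
Tree (level-order array): [35, 28, 46, 4, 30, None, None, 1, 14, None, None, None, None, 9]
Rule: An internal node has at least one child.
Per-node child counts:
  node 35: 2 child(ren)
  node 28: 2 child(ren)
  node 4: 2 child(ren)
  node 1: 0 child(ren)
  node 14: 1 child(ren)
  node 9: 0 child(ren)
  node 30: 0 child(ren)
  node 46: 0 child(ren)
Matching nodes: [35, 28, 4, 14]
Count of internal (non-leaf) nodes: 4


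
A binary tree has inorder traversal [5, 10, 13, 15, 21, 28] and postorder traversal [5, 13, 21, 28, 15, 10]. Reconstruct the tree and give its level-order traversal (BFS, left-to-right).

Inorder:   [5, 10, 13, 15, 21, 28]
Postorder: [5, 13, 21, 28, 15, 10]
Algorithm: postorder visits root last, so walk postorder right-to-left;
each value is the root of the current inorder slice — split it at that
value, recurse on the right subtree first, then the left.
Recursive splits:
  root=10; inorder splits into left=[5], right=[13, 15, 21, 28]
  root=15; inorder splits into left=[13], right=[21, 28]
  root=28; inorder splits into left=[21], right=[]
  root=21; inorder splits into left=[], right=[]
  root=13; inorder splits into left=[], right=[]
  root=5; inorder splits into left=[], right=[]
Reconstructed level-order: [10, 5, 15, 13, 28, 21]


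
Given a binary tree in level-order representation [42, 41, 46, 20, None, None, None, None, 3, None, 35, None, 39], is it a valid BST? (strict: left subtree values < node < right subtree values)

Level-order array: [42, 41, 46, 20, None, None, None, None, 3, None, 35, None, 39]
Validate using subtree bounds (lo, hi): at each node, require lo < value < hi,
then recurse left with hi=value and right with lo=value.
Preorder trace (stopping at first violation):
  at node 42 with bounds (-inf, +inf): OK
  at node 41 with bounds (-inf, 42): OK
  at node 20 with bounds (-inf, 41): OK
  at node 3 with bounds (20, 41): VIOLATION
Node 3 violates its bound: not (20 < 3 < 41).
Result: Not a valid BST


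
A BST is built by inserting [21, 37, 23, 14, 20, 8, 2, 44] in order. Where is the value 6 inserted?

Starting tree (level order): [21, 14, 37, 8, 20, 23, 44, 2]
Insertion path: 21 -> 14 -> 8 -> 2
Result: insert 6 as right child of 2
Final tree (level order): [21, 14, 37, 8, 20, 23, 44, 2, None, None, None, None, None, None, None, None, 6]


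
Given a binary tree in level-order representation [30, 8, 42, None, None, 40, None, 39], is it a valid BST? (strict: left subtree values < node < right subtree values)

Level-order array: [30, 8, 42, None, None, 40, None, 39]
Validate using subtree bounds (lo, hi): at each node, require lo < value < hi,
then recurse left with hi=value and right with lo=value.
Preorder trace (stopping at first violation):
  at node 30 with bounds (-inf, +inf): OK
  at node 8 with bounds (-inf, 30): OK
  at node 42 with bounds (30, +inf): OK
  at node 40 with bounds (30, 42): OK
  at node 39 with bounds (30, 40): OK
No violation found at any node.
Result: Valid BST


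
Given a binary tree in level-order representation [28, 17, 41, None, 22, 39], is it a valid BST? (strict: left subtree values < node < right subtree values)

Level-order array: [28, 17, 41, None, 22, 39]
Validate using subtree bounds (lo, hi): at each node, require lo < value < hi,
then recurse left with hi=value and right with lo=value.
Preorder trace (stopping at first violation):
  at node 28 with bounds (-inf, +inf): OK
  at node 17 with bounds (-inf, 28): OK
  at node 22 with bounds (17, 28): OK
  at node 41 with bounds (28, +inf): OK
  at node 39 with bounds (28, 41): OK
No violation found at any node.
Result: Valid BST
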